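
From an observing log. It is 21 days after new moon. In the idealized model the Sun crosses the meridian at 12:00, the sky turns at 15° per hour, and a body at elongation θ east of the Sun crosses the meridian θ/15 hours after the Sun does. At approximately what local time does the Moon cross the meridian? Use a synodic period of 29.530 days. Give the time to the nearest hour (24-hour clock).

The Moon has covered 21/29.530 of its cycle, so θ ≈ 360° × 21/29.530 = 256.0°.
The Moon trails the Sun by θ/15 = 256.0/15 ≈ 17.07 hours.
12:00 + 17.07 h ≈ 05:04 → 05:00 to the nearest hour.

05:00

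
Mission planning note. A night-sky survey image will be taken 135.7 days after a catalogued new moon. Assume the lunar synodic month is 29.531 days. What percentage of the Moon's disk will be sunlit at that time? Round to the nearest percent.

91%

135.7/29.531 = 4.595 lunations, so 4 complete cycles and 17.58 d into the next.
Phase angle: θ = 360°·(17.58 d)/(29.531 d) = 214.3°.
cos 214.3° = (-0.826), so f = (1 − (-0.826))/2 = 0.913, so 91%.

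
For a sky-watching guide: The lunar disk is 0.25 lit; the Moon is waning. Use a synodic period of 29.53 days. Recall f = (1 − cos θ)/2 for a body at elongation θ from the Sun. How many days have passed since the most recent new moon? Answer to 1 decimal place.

Invert f = (1 − cos θ)/2 to get cos θ = 1 − 2(0.25) = 0.500, hence θ₀ = arccos 0.500 = 60.0°.
Waning ⇒ past full, so θ = 360° − 60.0° = 300.0°.
At 360°/29.53 d per day, 300.0° corresponds to 24.61 days.

24.6 days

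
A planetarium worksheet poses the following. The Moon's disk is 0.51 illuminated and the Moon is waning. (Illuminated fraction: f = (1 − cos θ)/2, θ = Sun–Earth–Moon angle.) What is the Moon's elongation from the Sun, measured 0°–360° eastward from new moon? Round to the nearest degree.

269°

cos θ = 1 − 2f = -0.020, giving a principal value of 91.1°.
Waning ⇒ past full, so θ = 360° − 91.1° = 268.9°.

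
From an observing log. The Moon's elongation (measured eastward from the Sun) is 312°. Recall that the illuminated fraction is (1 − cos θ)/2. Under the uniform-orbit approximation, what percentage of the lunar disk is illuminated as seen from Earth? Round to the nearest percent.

cos 312° = 0.669, so f = (1 − 0.669)/2 = 0.165, i.e. 17%.

17%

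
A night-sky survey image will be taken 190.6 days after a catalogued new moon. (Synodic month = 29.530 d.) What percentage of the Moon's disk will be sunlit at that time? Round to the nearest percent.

98%

Reduce mod P: 190.6 − 6×29.530 = 13.42 d into the current lunation.
Elongation θ = 360° × 13.42/29.530 ≈ 163.6°.
cos 163.6° = (-0.959), so f = (1 − (-0.959))/2 = 0.980, so 98%.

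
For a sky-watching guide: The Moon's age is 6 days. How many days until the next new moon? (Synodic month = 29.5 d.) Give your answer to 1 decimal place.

23.5 days

One full lunation from the last new moon is 29.5 d; remaining = 29.5 − 6 = 23.500 d.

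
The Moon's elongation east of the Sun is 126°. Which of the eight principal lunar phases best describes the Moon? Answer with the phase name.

126° lies in the waxing gibbous sector of the 8-phase cycle.

waxing gibbous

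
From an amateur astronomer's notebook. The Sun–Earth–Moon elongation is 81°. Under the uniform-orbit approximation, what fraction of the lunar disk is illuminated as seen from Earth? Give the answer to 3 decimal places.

cos 81° = 0.156, so f = (1 − 0.156)/2 = 0.422.

0.422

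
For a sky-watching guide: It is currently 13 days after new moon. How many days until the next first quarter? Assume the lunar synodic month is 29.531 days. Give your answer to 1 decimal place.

23.9 days

First quarter is 0.25 of the way through the cycle: age 0.25 × 29.531 = 7.383 d.
This lunation's first quarter (7.383 d) has passed, so add one period: 36.914 − 13 = 23.914 days.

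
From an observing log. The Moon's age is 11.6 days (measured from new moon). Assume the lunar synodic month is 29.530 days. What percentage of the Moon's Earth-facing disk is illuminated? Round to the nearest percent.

Phase angle: θ = 360°·(11.6 d)/(29.530 d) = 141.4°.
cos 141.4° = (-0.782), so f = (1 − (-0.782))/2 = 0.891, so 89%.

89%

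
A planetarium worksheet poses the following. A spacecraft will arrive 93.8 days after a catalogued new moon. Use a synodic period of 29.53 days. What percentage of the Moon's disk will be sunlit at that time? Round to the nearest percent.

93.8 d spans 3 complete synodic months (3 × 29.53 = 88.59 d) plus 5.21 d.
Phase angle: θ = 360°·(5.21 d)/(29.53 d) = 63.5°.
With cos θ = 0.446, the lit fraction is (1 − 0.446)/2 ≈ 0.277, so 28%.

28%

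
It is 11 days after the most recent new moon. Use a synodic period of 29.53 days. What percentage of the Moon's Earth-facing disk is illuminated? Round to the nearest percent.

The Moon has covered 11/29.53 of its cycle, so θ ≈ 360° × 11/29.53 = 134.1°.
cos 134.1° = (-0.696), so f = (1 − (-0.696))/2 = 0.848, so 85%.

85%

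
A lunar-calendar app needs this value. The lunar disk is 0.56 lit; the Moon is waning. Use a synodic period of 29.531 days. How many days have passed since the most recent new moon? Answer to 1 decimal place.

21.6 days

Invert f = (1 − cos θ)/2 to get cos θ = 1 − 2(0.56) = -0.120, hence θ₀ = arccos -0.120 = 96.9°.
A waning Moon lies in 180°–360°, so θ = 360° − 96.9° = 263.1°.
Age = 29.531 × 263.1°/360° ≈ 21.58 days.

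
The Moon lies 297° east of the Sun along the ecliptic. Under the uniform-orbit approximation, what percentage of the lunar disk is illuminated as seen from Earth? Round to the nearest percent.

f = (1 − cos 297°)/2 = (1 − 0.454)/2 ≈ 0.273, i.e. 27%.

27%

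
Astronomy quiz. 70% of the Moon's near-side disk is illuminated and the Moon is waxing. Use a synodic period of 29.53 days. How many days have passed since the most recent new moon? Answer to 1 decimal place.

cos θ = 1 − 2f = -0.400, giving a principal value of 113.6°.
The Moon is waxing (0°–180°), so θ = 113.6° directly.
Age = 29.53 × 113.6°/360° ≈ 9.32 days.

9.3 days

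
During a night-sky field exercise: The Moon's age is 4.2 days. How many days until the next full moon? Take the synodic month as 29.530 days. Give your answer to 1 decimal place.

Full moon occurs at elongation 180°, i.e. at age 29.530 × 180/360 = 14.765 d.
So 10.565 days remain (14.765 − 4.2).

10.6 days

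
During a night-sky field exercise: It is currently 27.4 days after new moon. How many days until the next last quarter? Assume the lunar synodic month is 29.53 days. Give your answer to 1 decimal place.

24.3 days

Last quarter is 0.75 of the way through the cycle: age 0.75 × 29.53 = 22.148 d.
This lunation's last quarter (22.148 d) has passed, so add one period: 51.678 − 27.4 = 24.278 days.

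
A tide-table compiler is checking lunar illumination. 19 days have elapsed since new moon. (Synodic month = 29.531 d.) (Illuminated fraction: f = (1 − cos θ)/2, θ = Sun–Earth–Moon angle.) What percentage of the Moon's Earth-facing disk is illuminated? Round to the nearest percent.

The Moon has covered 19/29.531 of its cycle, so θ ≈ 360° × 19/29.531 = 231.6°.
With cos θ = (-0.621), the lit fraction is (1 − (-0.621))/2 ≈ 0.810, so 81%.

81%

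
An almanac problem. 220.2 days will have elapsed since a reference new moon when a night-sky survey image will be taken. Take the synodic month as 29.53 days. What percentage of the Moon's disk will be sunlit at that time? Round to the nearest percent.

98%

220.2 d spans 7 complete synodic months (7 × 29.53 = 206.71 d) plus 13.49 d.
Phase angle: θ = 360°·(13.49 d)/(29.53 d) = 164.5°.
With cos θ = (-0.963), the lit fraction is (1 − (-0.963))/2 ≈ 0.982, so 98%.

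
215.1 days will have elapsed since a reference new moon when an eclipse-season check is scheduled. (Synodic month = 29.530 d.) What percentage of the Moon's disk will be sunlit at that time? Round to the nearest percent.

61%

215.1 d spans 7 complete synodic months (7 × 29.530 = 206.71 d) plus 8.39 d.
Phase angle: θ = 360°·(8.39 d)/(29.530 d) = 102.3°.
cos 102.3° = (-0.213), so f = (1 − (-0.213))/2 = 0.606, so 61%.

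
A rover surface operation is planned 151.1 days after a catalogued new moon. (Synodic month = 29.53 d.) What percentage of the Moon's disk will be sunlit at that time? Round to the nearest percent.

13%

Reduce mod P: 151.1 − 5×29.53 = 3.45 d into the current lunation.
Phase angle: θ = 360°·(3.45 d)/(29.53 d) = 42.1°.
Illuminated fraction = (1 − cos 42.1°)/2 = (1 − 0.742)/2 ≈ 0.129, so 13%.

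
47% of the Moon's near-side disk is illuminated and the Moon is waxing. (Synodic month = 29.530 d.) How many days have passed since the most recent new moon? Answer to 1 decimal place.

7.1 days

Invert f = (1 − cos θ)/2 to get cos θ = 1 − 2(0.47) = 0.060, hence θ₀ = arccos 0.060 = 86.6°.
The Moon is waxing (0°–180°), so θ = 86.6° directly.
That fraction of the synodic month is 86.6/360 × 29.530 d ≈ 7.10 d.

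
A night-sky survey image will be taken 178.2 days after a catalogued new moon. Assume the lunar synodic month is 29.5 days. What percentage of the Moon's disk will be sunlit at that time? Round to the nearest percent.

2%

178.2/29.5 = 6.041 lunations, so 6 complete cycles and 1.20 d into the next.
Elongation θ = 360° × 1.20/29.5 ≈ 14.6°.
cos 14.6° = 0.968, so f = (1 − 0.968)/2 = 0.016, so 2%.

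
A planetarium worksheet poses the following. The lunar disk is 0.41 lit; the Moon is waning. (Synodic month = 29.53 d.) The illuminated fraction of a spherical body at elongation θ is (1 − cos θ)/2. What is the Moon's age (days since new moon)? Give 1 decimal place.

23.0 days

Invert f = (1 − cos θ)/2 to get cos θ = 1 − 2(0.41) = 0.180, hence θ₀ = arccos 0.180 = 79.6°.
Since the Moon is past full (waning), take the reflex angle: θ = 360° − 79.6° = 280.4°.
At 360°/29.53 d per day, 280.4° corresponds to 23.00 days.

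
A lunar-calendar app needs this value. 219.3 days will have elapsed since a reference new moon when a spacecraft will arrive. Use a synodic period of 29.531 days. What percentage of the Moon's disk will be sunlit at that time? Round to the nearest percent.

Reduce mod P: 219.3 − 7×29.531 = 12.58 d into the current lunation.
Elongation θ = 360° × 12.58/29.531 ≈ 153.4°.
cos 153.4° = (-0.894), so f = (1 − (-0.894))/2 = 0.947, so 95%.

95%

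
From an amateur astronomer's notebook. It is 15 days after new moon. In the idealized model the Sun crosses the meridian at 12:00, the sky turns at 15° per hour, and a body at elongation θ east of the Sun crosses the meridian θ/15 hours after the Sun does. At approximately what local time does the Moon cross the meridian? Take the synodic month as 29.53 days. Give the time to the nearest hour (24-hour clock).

00:00

The Moon has covered 15/29.53 of its cycle, so θ ≈ 360° × 15/29.53 = 182.9°.
The Moon trails the Sun by θ/15 = 182.9/15 ≈ 12.19 hours.
12:00 + 12.19 h ≈ 00:11 → 00:00 to the nearest hour.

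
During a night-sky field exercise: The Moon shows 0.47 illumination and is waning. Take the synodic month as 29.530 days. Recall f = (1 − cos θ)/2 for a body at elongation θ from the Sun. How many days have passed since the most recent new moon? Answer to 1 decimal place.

Invert f = (1 − cos θ)/2 to get cos θ = 1 − 2(0.47) = 0.060, hence θ₀ = arccos 0.060 = 86.6°.
Since the Moon is past full (waning), take the reflex angle: θ = 360° − 86.6° = 273.4°.
Age = 29.530 × 273.4°/360° ≈ 22.43 days.

22.4 days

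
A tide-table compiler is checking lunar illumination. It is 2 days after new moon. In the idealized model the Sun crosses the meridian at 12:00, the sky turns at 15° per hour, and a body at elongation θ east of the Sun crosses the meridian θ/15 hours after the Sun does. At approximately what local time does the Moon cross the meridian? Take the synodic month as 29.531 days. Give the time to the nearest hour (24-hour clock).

Elongation θ = 360° × 2/29.531 ≈ 24.4°.
Delay after the Sun = 24.4° / (15°/h) ≈ 1.63 h.
12:00 + 1.63 h ≈ 13:38 → 14:00 to the nearest hour.

14:00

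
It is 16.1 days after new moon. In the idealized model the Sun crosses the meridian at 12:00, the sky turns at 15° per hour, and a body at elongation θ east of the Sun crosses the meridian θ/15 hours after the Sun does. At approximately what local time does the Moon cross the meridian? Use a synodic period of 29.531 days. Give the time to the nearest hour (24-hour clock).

The Moon has covered 16.1/29.531 of its cycle, so θ ≈ 360° × 16.1/29.531 = 196.3°.
The Moon trails the Sun by θ/15 = 196.3/15 ≈ 13.08 hours.
12:00 + 13.08 h ≈ 01:05 → 01:00 to the nearest hour.

01:00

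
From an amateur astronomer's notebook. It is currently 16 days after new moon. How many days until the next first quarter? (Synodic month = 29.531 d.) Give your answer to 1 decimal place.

First quarter is 0.25 of the way through the cycle: age 0.25 × 29.531 = 7.383 d.
This lunation's first quarter (7.383 d) has passed, so add one period: 36.914 − 16 = 20.914 days.

20.9 days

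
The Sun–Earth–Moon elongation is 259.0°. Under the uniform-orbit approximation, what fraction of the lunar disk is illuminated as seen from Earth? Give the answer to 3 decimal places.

0.595

cos 259.0° = (-0.191), so f = (1 − (-0.191))/2 = 0.595.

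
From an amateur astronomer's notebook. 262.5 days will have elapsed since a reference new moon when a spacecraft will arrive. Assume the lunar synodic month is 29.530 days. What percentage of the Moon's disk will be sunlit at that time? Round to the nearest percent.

262.5/29.530 = 8.889 lunations, so 8 complete cycles and 26.26 d into the next.
The Moon has covered 26.26/29.530 of its cycle, so θ ≈ 360° × 26.26/29.530 = 320.1°.
cos 320.1° = 0.768, so f = (1 − 0.768)/2 = 0.116, so 12%.

12%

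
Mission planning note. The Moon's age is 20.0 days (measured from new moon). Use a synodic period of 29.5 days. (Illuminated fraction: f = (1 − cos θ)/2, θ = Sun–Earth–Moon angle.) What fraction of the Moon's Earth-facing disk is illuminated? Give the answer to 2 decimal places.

Elongation θ = 360° × 20.0/29.5 ≈ 244.1°.
With cos θ = (-0.437), the lit fraction is (1 − (-0.437))/2 ≈ 0.719.

0.72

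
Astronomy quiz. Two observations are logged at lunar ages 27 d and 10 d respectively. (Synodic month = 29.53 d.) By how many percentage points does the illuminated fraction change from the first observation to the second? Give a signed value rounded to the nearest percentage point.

+69 pp

First observation: θ = 360°·27/29.53 = 329.2°, so f = 0.071.
Second observation: θ = 121.9°, f = 0.764.
Δf = 0.764 − 0.071 = +0.694, i.e. +69 pp.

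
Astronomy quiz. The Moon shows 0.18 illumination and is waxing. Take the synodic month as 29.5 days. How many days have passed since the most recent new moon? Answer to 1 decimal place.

4.1 days

Invert f = (1 − cos θ)/2 to get cos θ = 1 − 2(0.18) = 0.640, hence θ₀ = arccos 0.640 = 50.2°.
Waxing ⇒ before full, so θ = 50.2°.
Age = 29.5 × 50.2°/360° ≈ 4.11 days.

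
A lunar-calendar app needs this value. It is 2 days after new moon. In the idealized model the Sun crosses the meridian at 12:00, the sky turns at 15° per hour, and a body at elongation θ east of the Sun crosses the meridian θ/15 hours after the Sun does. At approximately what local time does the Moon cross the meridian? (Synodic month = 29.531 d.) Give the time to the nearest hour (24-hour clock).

14:00

Elongation θ = 360° × 2/29.531 ≈ 24.4°.
Delay after the Sun = 24.4° / (15°/h) ≈ 1.63 h.
12:00 + 1.63 h ≈ 13:38 → 14:00 to the nearest hour.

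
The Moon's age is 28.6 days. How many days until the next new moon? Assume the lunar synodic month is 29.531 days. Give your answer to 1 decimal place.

0.9 days

The next new moon completes the synodic month: 29.531 − 28.6 = 0.931 days.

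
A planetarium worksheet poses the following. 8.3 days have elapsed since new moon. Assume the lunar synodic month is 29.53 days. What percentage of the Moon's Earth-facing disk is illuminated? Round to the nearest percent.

60%

The Moon has covered 8.3/29.53 of its cycle, so θ ≈ 360° × 8.3/29.53 = 101.2°.
With cos θ = (-0.194), the lit fraction is (1 − (-0.194))/2 ≈ 0.597, so 60%.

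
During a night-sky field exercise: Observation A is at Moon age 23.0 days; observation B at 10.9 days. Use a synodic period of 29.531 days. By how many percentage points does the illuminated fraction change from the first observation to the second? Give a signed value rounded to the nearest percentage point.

+43 pp

θ₁ = 360° × 23.0/29.531 = 280.4°, f₁ = (1 − cos θ₁)/2 = 0.410.
θ₂ = 360° × 10.9/29.531 = 132.9°, f₂ = (1 − cos θ₂)/2 = 0.840.
Change = f₂ − f₁ = +0.430 → +43 percentage points.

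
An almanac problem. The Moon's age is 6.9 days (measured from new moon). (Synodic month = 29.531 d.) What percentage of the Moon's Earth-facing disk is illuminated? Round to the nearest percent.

45%

Phase angle: θ = 360°·(6.9 d)/(29.531 d) = 84.1°.
Illuminated fraction = (1 − cos 84.1°)/2 = (1 − 0.103)/2 ≈ 0.449, so 45%.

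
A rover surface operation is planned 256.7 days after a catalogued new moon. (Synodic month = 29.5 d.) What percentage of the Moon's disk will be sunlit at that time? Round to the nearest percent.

256.7/29.5 = 8.702 lunations, so 8 complete cycles and 20.70 d into the next.
Phase angle: θ = 360°·(20.70 d)/(29.5 d) = 252.6°.
Illuminated fraction = (1 − cos 252.6°)/2 = (1 − (-0.299))/2 ≈ 0.649, so 65%.

65%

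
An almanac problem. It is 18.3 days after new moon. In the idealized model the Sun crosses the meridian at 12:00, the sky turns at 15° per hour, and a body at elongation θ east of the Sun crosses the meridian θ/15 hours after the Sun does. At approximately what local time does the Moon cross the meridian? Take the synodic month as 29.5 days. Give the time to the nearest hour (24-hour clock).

03:00

Phase angle: θ = 360°·(18.3 d)/(29.5 d) = 223.3°.
At 15° of sky rotation per hour, 223.3° corresponds to a 14.89 h lag.
12:00 + 14.89 h ≈ 02:53 → 03:00 to the nearest hour.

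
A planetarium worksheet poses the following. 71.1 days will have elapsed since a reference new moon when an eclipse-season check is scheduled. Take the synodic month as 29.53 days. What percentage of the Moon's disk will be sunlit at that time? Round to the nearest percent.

Reduce mod P: 71.1 − 2×29.53 = 12.04 d into the current lunation.
Elongation θ = 360° × 12.04/29.53 ≈ 146.8°.
cos 146.8° = (-0.837), so f = (1 − (-0.837))/2 = 0.918, so 92%.

92%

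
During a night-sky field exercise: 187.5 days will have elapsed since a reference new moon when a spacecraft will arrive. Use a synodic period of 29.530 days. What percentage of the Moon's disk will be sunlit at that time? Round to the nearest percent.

79%

Reduce mod P: 187.5 − 6×29.530 = 10.32 d into the current lunation.
Elongation θ = 360° × 10.32/29.530 ≈ 125.8°.
Illuminated fraction = (1 − cos 125.8°)/2 = (1 − (-0.585))/2 ≈ 0.793, so 79%.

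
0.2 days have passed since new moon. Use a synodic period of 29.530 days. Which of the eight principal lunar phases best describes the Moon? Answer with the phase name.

At 0.2/29.530 of the cycle, θ ≈ 2° — the new moon range.

new moon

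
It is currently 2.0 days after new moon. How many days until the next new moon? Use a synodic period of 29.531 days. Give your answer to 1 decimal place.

The next new moon completes the synodic month: 29.531 − 2.0 = 27.531 days.

27.5 days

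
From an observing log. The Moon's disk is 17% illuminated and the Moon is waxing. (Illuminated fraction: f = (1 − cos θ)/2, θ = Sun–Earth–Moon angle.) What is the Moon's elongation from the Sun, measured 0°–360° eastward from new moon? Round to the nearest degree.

From f = (1 − cos θ)/2: cos θ = 1 − 2×0.17 = 0.660; arccos → 48.7°.
The Moon is waxing (0°–180°), so θ = 48.7° directly.

49°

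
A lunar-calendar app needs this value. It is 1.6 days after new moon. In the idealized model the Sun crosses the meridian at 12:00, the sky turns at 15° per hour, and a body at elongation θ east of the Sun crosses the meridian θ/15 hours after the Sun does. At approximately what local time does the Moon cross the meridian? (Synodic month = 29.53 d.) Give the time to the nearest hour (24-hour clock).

13:00

Elongation θ = 360° × 1.6/29.53 ≈ 19.5°.
Delay after the Sun = 19.5° / (15°/h) ≈ 1.30 h.
12:00 + 1.30 h ≈ 13:18 → 13:00 to the nearest hour.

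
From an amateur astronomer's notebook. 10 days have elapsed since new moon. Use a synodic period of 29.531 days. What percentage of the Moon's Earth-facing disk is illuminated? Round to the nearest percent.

Phase angle: θ = 360°·(10 d)/(29.531 d) = 121.9°.
Illuminated fraction = (1 − cos 121.9°)/2 = (1 − (-0.529))/2 ≈ 0.764, so 76%.

76%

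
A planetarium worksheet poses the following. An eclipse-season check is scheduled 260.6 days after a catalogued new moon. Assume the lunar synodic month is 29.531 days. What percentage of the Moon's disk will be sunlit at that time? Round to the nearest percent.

27%

Reduce mod P: 260.6 − 8×29.531 = 24.35 d into the current lunation.
The Moon has covered 24.35/29.531 of its cycle, so θ ≈ 360° × 24.35/29.531 = 296.9°.
Illuminated fraction = (1 − cos 296.9°)/2 = (1 − 0.452)/2 ≈ 0.274, so 27%.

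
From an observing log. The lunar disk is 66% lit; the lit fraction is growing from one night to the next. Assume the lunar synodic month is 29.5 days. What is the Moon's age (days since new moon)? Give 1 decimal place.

8.9 days

Invert f = (1 − cos θ)/2 to get cos θ = 1 − 2(0.66) = -0.320, hence θ₀ = arccos -0.320 = 108.7°.
Waxing ⇒ before full, so θ = 108.7°.
At 360°/29.5 d per day, 108.7° corresponds to 8.90 days.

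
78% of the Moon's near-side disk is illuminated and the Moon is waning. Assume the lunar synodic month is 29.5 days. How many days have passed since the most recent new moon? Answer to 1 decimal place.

cos θ = 1 − 2f = -0.560, giving a principal value of 124.1°.
Waning ⇒ past full, so θ = 360° − 124.1° = 235.9°.
Age = 29.5 × 235.9°/360° ≈ 19.33 days.

19.3 days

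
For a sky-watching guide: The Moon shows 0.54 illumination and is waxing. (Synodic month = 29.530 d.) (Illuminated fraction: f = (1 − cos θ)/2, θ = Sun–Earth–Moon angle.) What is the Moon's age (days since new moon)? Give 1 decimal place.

Invert f = (1 − cos θ)/2 to get cos θ = 1 − 2(0.54) = -0.080, hence θ₀ = arccos -0.080 = 94.6°.
The Moon is waxing (0°–180°), so θ = 94.6° directly.
That fraction of the synodic month is 94.6/360 × 29.530 d ≈ 7.76 d.

7.8 days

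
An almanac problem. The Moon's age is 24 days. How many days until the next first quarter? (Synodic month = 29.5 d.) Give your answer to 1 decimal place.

12.9 days

First quarter occurs at elongation 90°, i.e. at age 29.5 × 90/360 = 7.375 d.
This lunation's first quarter (7.375 d) has passed, so add one period: 36.875 − 24 = 12.875 days.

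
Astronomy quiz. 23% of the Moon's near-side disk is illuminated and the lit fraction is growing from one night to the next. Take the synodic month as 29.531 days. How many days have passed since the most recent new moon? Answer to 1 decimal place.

From f = (1 − cos θ)/2: cos θ = 1 − 2×0.23 = 0.540; arccos → 57.3°.
Before full moon the principal value applies: θ = 57.3°.
Age = 29.531 × 57.3°/360° ≈ 4.70 days.

4.7 days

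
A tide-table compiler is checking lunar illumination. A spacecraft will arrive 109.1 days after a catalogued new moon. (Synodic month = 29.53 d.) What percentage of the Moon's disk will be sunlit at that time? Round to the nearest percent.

109.1/29.53 = 3.695 lunations, so 3 complete cycles and 20.51 d into the next.
Phase angle: θ = 360°·(20.51 d)/(29.53 d) = 250.0°.
cos 250.0° = (-0.341), so f = (1 − (-0.341))/2 = 0.671, so 67%.

67%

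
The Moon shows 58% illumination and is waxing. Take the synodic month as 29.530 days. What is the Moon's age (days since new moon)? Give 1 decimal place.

From f = (1 − cos θ)/2: cos θ = 1 − 2×0.58 = -0.160; arccos → 99.2°.
Before full moon the principal value applies: θ = 99.2°.
At 360°/29.530 d per day, 99.2° corresponds to 8.14 days.

8.1 days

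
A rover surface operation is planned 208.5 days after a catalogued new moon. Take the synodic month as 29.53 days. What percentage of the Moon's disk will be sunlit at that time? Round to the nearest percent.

Reduce mod P: 208.5 − 7×29.53 = 1.79 d into the current lunation.
Elongation θ = 360° × 1.79/29.53 ≈ 21.8°.
cos 21.8° = 0.928, so f = (1 − 0.928)/2 = 0.036, so 4%.

4%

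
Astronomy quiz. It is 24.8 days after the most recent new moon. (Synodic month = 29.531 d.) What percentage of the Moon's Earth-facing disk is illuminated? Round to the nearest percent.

23%

Elongation θ = 360° × 24.8/29.531 ≈ 302.3°.
Illuminated fraction = (1 − cos 302.3°)/2 = (1 − 0.535)/2 ≈ 0.233, so 23%.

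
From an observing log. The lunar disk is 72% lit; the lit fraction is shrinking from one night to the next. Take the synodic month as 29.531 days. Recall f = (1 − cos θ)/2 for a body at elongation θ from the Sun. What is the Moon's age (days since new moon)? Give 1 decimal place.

20.0 days

Invert f = (1 − cos θ)/2 to get cos θ = 1 − 2(0.72) = -0.440, hence θ₀ = arccos -0.440 = 116.1°.
A waning Moon lies in 180°–360°, so θ = 360° − 116.1° = 243.9°.
Age = 29.531 × 243.9°/360° ≈ 20.01 days.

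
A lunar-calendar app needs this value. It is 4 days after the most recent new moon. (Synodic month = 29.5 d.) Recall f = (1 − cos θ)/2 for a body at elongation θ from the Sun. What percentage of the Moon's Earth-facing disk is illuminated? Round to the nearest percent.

17%

The Moon has covered 4/29.5 of its cycle, so θ ≈ 360° × 4/29.5 = 48.8°.
cos 48.8° = 0.659, so f = (1 − 0.659)/2 = 0.171, so 17%.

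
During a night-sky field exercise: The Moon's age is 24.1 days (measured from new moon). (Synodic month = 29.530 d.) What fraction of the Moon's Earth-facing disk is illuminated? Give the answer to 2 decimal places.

0.30

The Moon has covered 24.1/29.530 of its cycle, so θ ≈ 360° × 24.1/29.530 = 293.8°.
cos 293.8° = 0.404, so f = (1 − 0.404)/2 = 0.298.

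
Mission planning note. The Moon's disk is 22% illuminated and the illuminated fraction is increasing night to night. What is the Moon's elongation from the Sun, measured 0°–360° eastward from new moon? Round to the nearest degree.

56°

cos θ = 1 − 2f = 0.560, giving a principal value of 55.9°.
Before full moon the principal value applies: θ = 55.9°.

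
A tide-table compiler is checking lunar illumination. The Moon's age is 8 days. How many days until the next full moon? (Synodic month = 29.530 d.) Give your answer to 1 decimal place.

6.8 days

Full moon is 0.5 of the way through the cycle: age 0.5 × 29.530 = 14.765 d.
That is 14.765 − 8 = 6.765 days ahead.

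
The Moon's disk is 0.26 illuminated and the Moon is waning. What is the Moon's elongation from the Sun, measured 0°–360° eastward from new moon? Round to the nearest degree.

299°

From f = (1 − cos θ)/2: cos θ = 1 − 2×0.26 = 0.480; arccos → 61.3°.
A waning Moon lies in 180°–360°, so θ = 360° − 61.3° = 298.7°.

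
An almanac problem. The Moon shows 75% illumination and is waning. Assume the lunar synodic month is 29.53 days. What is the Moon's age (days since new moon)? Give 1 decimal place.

19.7 days

cos θ = 1 − 2f = -0.500, giving a principal value of 120.0°.
Since the Moon is past full (waning), take the reflex angle: θ = 360° − 120.0° = 240.0°.
At 360°/29.53 d per day, 240.0° corresponds to 19.69 days.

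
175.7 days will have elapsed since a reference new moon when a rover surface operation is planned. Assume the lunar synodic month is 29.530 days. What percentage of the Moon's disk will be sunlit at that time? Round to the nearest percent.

2%

Reduce mod P: 175.7 − 5×29.530 = 28.05 d into the current lunation.
Elongation θ = 360° × 28.05/29.530 ≈ 342.0°.
Illuminated fraction = (1 − cos 342.0°)/2 = (1 − 0.951)/2 ≈ 0.025, so 2%.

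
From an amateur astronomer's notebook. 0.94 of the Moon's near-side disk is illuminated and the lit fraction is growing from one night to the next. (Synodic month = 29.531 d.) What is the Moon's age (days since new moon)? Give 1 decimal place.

12.4 days

Invert f = (1 − cos θ)/2 to get cos θ = 1 − 2(0.94) = -0.880, hence θ₀ = arccos -0.880 = 151.6°.
Waxing ⇒ before full, so θ = 151.6°.
At 360°/29.531 d per day, 151.6° corresponds to 12.44 days.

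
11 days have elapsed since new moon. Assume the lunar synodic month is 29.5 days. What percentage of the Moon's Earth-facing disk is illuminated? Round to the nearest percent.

85%

The Moon has covered 11/29.5 of its cycle, so θ ≈ 360° × 11/29.5 = 134.2°.
With cos θ = (-0.698), the lit fraction is (1 − (-0.698))/2 ≈ 0.849, so 85%.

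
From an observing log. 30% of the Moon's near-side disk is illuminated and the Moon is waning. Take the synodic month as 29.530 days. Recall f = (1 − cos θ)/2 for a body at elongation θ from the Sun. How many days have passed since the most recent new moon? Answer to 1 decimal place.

From f = (1 − cos θ)/2: cos θ = 1 − 2×0.30 = 0.400; arccos → 66.4°.
Waning ⇒ past full, so θ = 360° − 66.4° = 293.6°.
That fraction of the synodic month is 293.6/360 × 29.530 d ≈ 24.08 d.

24.1 days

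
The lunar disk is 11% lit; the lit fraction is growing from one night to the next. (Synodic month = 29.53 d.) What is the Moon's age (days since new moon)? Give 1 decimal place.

3.2 days

From f = (1 − cos θ)/2: cos θ = 1 − 2×0.11 = 0.780; arccos → 38.7°.
The Moon is waxing (0°–180°), so θ = 38.7° directly.
Age = 29.53 × 38.7°/360° ≈ 3.18 days.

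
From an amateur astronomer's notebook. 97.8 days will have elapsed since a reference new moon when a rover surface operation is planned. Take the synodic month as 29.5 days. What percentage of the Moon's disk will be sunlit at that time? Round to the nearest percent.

97.8 d spans 3 complete synodic months (3 × 29.5 = 88.50 d) plus 9.30 d.
Elongation θ = 360° × 9.30/29.5 ≈ 113.5°.
Illuminated fraction = (1 − cos 113.5°)/2 = (1 − (-0.399))/2 ≈ 0.699, so 70%.

70%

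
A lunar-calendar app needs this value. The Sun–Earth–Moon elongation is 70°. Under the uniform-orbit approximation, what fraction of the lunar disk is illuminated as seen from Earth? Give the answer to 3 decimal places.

0.329

Half-versine of 70°: (1 − 0.342)/2 = 0.329.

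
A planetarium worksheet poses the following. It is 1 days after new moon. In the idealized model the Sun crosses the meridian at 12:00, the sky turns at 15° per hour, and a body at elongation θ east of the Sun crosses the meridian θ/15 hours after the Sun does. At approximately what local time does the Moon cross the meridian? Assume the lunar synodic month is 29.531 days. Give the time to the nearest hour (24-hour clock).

13:00

The Moon has covered 1/29.531 of its cycle, so θ ≈ 360° × 1/29.531 = 12.2°.
Delay after the Sun = 12.2° / (15°/h) ≈ 0.81 h.
12:00 + 0.81 h ≈ 12:49 → 13:00 to the nearest hour.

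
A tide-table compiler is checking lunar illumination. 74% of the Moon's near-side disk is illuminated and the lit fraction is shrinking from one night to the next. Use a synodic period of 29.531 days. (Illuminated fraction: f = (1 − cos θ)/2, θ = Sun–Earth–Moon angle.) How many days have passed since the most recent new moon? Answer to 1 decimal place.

cos θ = 1 − 2f = -0.480, giving a principal value of 118.7°.
A waning Moon lies in 180°–360°, so θ = 360° − 118.7° = 241.3°.
Age = 29.531 × 241.3°/360° ≈ 19.80 days.

19.8 days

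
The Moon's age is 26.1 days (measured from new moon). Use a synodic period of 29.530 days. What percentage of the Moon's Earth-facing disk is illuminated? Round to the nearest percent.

Phase angle: θ = 360°·(26.1 d)/(29.530 d) = 318.2°.
Illuminated fraction = (1 − cos 318.2°)/2 = (1 − 0.745)/2 ≈ 0.127, so 13%.

13%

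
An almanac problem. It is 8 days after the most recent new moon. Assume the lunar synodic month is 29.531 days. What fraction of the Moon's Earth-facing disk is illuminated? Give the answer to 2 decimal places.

0.57

Phase angle: θ = 360°·(8 d)/(29.531 d) = 97.5°.
cos 97.5° = (-0.131), so f = (1 − (-0.131))/2 = 0.565.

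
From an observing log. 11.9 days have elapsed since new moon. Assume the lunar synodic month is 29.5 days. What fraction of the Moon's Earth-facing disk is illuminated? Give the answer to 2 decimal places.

0.91

Phase angle: θ = 360°·(11.9 d)/(29.5 d) = 145.2°.
With cos θ = (-0.821), the lit fraction is (1 − (-0.821))/2 ≈ 0.911.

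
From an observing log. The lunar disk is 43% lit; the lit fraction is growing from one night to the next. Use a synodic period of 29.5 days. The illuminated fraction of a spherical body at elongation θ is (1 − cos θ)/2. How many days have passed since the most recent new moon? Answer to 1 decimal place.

6.7 days

From f = (1 − cos θ)/2: cos θ = 1 − 2×0.43 = 0.140; arccos → 82.0°.
Waxing ⇒ before full, so θ = 82.0°.
At 360°/29.5 d per day, 82.0° corresponds to 6.72 days.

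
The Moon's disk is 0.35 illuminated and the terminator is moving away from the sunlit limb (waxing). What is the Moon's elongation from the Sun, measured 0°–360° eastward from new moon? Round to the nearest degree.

cos θ = 1 − 2f = 0.300, giving a principal value of 72.5°.
Waxing ⇒ before full, so θ = 72.5°.

73°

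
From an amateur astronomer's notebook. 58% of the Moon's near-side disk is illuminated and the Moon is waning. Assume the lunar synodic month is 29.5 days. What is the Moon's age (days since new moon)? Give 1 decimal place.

Invert f = (1 − cos θ)/2 to get cos θ = 1 − 2(0.58) = -0.160, hence θ₀ = arccos -0.160 = 99.2°.
Since the Moon is past full (waning), take the reflex angle: θ = 360° − 99.2° = 260.8°.
That fraction of the synodic month is 260.8/360 × 29.5 d ≈ 21.37 d.

21.4 days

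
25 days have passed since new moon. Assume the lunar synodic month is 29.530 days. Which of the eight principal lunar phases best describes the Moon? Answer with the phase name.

waning crescent

At 25/29.530 of the cycle, θ ≈ 305° — the waning crescent range.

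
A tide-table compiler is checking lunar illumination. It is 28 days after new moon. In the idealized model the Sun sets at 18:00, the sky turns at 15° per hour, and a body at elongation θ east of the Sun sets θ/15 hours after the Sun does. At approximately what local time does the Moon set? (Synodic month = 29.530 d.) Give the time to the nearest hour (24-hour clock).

Phase angle: θ = 360°·(28 d)/(29.530 d) = 341.3°.
At 15° of sky rotation per hour, 341.3° corresponds to a 22.76 h lag.
18:00 + 22.76 h ≈ 16:45 → 17:00 to the nearest hour.

17:00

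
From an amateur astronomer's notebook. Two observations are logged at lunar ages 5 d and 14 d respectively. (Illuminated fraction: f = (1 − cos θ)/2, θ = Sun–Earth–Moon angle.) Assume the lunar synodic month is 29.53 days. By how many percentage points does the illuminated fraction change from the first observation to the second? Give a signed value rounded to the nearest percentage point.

+74 pp

θ₁ = 360° × 5/29.53 = 61.0°, f₁ = (1 − cos θ₁)/2 = 0.257.
θ₂ = 360° × 14/29.53 = 170.7°, f₂ = (1 − cos θ₂)/2 = 0.993.
Change = f₂ − f₁ = +0.736 → +74 percentage points.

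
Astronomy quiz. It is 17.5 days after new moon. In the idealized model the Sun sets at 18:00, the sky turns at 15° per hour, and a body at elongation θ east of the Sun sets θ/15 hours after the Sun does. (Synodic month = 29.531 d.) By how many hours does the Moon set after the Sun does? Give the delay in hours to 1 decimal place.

14.2 h

Phase angle: θ = 360°·(17.5 d)/(29.531 d) = 213.3°.
The Moon trails the Sun by θ/15 = 213.3/15 ≈ 14.22 hours.
So the Moon sets 14.22 h after the Sun.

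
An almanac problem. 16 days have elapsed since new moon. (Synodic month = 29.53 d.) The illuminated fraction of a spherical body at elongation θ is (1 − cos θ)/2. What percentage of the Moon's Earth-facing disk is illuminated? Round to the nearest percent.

Phase angle: θ = 360°·(16 d)/(29.53 d) = 195.1°.
With cos θ = (-0.966), the lit fraction is (1 − (-0.966))/2 ≈ 0.983, so 98%.

98%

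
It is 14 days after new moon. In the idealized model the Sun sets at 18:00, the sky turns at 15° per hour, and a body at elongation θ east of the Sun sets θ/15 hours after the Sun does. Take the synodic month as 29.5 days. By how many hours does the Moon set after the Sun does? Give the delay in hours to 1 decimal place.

Phase angle: θ = 360°·(14 d)/(29.5 d) = 170.8°.
The Moon trails the Sun by θ/15 = 170.8/15 ≈ 11.39 hours.
So the Moon sets 11.39 h after the Sun.

11.4 h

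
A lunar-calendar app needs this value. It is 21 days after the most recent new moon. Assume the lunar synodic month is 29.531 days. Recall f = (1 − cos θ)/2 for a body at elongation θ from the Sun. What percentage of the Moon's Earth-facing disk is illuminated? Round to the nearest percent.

The Moon has covered 21/29.531 of its cycle, so θ ≈ 360° × 21/29.531 = 256.0°.
With cos θ = (-0.242), the lit fraction is (1 − (-0.242))/2 ≈ 0.621, so 62%.

62%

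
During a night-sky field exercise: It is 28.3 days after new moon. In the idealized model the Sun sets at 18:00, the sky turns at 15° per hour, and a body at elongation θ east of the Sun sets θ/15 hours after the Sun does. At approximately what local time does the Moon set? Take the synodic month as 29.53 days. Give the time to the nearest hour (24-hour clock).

The Moon has covered 28.3/29.53 of its cycle, so θ ≈ 360° × 28.3/29.53 = 345.0°.
At 15° of sky rotation per hour, 345.0° corresponds to a 23.00 h lag.
18:00 + 23.00 h ≈ 17:00 → 17:00 to the nearest hour.

17:00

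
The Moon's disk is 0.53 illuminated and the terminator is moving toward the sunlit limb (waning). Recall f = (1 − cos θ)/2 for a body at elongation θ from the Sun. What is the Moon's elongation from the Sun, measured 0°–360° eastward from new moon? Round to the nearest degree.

From f = (1 − cos θ)/2: cos θ = 1 − 2×0.53 = -0.060; arccos → 93.4°.
Waning ⇒ past full, so θ = 360° − 93.4° = 266.6°.

267°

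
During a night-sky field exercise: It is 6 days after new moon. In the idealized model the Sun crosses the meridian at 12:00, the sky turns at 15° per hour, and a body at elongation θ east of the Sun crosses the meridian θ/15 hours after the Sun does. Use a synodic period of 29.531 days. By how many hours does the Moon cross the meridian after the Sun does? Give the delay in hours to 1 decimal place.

The Moon has covered 6/29.531 of its cycle, so θ ≈ 360° × 6/29.531 = 73.1°.
At 15° of sky rotation per hour, 73.1° corresponds to a 4.88 h lag.
So the Moon crosses the meridian 4.88 h after the Sun.

4.9 h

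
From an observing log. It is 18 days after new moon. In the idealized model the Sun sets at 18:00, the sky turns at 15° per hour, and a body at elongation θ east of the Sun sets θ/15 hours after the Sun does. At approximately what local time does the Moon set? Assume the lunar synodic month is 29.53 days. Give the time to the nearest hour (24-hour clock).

Phase angle: θ = 360°·(18 d)/(29.53 d) = 219.4°.
The Moon trails the Sun by θ/15 = 219.4/15 ≈ 14.63 hours.
18:00 + 14.63 h ≈ 08:38 → 09:00 to the nearest hour.

09:00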